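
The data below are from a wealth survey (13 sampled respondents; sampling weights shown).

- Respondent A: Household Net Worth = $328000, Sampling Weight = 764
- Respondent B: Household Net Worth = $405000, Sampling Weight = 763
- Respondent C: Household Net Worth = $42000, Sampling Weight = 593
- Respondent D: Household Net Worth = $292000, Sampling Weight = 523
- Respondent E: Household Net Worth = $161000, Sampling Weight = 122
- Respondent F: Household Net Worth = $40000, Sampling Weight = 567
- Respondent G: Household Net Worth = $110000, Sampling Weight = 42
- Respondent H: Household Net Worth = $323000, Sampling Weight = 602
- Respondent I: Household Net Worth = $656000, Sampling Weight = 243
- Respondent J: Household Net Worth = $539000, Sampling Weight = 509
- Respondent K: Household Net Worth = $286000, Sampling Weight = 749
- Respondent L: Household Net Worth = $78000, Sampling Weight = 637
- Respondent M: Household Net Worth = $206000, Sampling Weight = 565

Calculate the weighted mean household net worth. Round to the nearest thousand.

Weighted sum = 1792666000
Sum of weights = 6679
Weighted mean = 1792666000 / 6679 = 268403.35

268000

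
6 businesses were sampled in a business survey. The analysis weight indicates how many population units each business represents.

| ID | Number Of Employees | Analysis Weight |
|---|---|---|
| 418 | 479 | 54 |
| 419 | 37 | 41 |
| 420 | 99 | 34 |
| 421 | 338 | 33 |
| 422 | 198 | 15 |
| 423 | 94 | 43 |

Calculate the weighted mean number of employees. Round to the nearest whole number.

Weighted sum = 48915
Sum of weights = 220
Weighted mean = 48915 / 220 = 222.34091

222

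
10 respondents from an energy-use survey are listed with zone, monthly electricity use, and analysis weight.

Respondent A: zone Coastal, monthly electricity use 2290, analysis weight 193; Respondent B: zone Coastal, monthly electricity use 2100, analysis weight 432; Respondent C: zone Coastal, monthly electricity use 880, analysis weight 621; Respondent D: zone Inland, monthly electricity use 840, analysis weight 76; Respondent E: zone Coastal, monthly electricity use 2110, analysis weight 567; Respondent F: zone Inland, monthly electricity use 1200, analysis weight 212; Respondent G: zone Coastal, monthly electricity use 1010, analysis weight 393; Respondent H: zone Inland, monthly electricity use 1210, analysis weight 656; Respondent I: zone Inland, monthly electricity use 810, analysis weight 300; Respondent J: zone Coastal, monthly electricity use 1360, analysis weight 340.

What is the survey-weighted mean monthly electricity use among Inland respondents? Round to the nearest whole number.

Inland rows: D, F, H, I
Weighted sum = 840×76 + 1200×212 + 1210×656 + 810×300
  = 63840 + 254400 + 793760 + 243000 = 1355000
Sum of weights = 76 + 212 + 656 + 300 = 1244
Weighted mean = 1355000 / 1244 = 1089.2283

1089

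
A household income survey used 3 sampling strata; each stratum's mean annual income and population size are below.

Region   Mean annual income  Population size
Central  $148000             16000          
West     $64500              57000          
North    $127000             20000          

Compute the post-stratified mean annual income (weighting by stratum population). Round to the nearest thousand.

Σ Nₕ·x̄ₕ = 148000×16000 + 64500×57000 + 127000×20000
  = 8584500000
Σ Nₕ = 93000
Overall mean = 8584500000 / 93000 = 92306.452

92000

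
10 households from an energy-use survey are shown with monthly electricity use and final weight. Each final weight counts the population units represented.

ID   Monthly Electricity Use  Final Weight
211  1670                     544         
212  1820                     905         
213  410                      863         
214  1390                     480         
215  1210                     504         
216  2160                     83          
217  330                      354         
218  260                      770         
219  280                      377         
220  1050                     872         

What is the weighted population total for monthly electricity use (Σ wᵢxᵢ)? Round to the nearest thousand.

Weighted total = 1670×544 + 1820×905 + 410×863 + 1390×480 + 1210×504 + 2160×83 + 330×354 + 260×770 + 280×377 + 1050×872
  = 5703910

5704000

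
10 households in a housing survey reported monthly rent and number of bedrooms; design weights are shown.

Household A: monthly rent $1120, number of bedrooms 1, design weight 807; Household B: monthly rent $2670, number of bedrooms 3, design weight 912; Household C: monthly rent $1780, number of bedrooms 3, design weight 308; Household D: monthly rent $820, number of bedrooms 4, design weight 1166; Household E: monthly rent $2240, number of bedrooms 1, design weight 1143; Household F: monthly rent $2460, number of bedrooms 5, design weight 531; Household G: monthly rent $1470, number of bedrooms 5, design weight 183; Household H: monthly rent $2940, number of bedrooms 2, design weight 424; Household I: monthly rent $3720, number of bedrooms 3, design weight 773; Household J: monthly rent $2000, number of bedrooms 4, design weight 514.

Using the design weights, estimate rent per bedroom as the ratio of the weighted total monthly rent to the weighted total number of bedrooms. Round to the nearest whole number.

741

Σ wᵢ·y = 1120×807 + 2670×912 + 1780×308 + 820×1166 + 2240×1143 + 2460×531 + 1470×183 + 2940×424 + 3720×773 + 2000×514
  = 903840 + 2435040 + 548240 + 956120 + 2560320 + 1306260 + 269010 + 1246560 + 2875560 + 1028000 = 14128950
Σ wᵢ·x = 1×807 + 3×912 + 3×308 + 4×1166 + 1×1143 + 5×531 + 5×183 + 2×424 + 3×773 + 4×514
  = 807 + 2736 + 924 + 4664 + 1143 + 2655 + 915 + 848 + 2319 + 2056 = 19067
Ratio = 14128950 / 19067 = 741.01589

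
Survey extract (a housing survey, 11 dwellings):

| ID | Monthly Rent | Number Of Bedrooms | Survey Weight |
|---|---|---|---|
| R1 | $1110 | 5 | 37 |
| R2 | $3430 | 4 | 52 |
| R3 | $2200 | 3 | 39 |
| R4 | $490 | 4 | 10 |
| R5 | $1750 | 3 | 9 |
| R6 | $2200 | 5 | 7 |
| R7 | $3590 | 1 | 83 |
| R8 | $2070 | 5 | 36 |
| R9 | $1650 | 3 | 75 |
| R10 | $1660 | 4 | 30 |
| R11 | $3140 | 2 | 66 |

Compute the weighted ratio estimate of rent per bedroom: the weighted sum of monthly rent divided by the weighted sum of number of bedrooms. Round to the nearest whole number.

Σ wᵢ·y = 1110×37 + 3430×52 + 2200×39 + 490×10 + 1750×9 + 2200×7 + 3590×83 + 2070×36 + 1650×75 + 1660×30 + 3140×66
  = 41070 + 178360 + 85800 + 4900 + 15750 + 15400 + 297970 + 74520 + 123750 + 49800 + 207240 = 1094560
Σ wᵢ·x = 5×37 + 4×52 + 3×39 + 4×10 + 3×9 + 5×7 + 1×83 + 5×36 + 3×75 + 4×30 + 2×66
  = 185 + 208 + 117 + 40 + 27 + 35 + 83 + 180 + 225 + 120 + 132 = 1352
Ratio = 1094560 / 1352 = 809.5858

810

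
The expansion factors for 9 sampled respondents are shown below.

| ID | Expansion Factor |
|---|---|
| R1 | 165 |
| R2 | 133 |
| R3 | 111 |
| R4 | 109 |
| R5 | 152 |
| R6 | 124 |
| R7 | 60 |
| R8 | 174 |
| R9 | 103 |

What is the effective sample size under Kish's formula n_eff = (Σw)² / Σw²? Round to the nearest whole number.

8

Σ wᵢ = 165 + 133 + 111 + 109 + 152 + 124 + 60 + 174 + 103 = 1131
Σ wᵢ² = 27225 + 17689 + 12321 + 11881 + 23104 + 15376 + 3600 + 30276 + 10609 = 152081
n_eff = 1131² / 152081 = 1279161 / 152081 = 8.4110507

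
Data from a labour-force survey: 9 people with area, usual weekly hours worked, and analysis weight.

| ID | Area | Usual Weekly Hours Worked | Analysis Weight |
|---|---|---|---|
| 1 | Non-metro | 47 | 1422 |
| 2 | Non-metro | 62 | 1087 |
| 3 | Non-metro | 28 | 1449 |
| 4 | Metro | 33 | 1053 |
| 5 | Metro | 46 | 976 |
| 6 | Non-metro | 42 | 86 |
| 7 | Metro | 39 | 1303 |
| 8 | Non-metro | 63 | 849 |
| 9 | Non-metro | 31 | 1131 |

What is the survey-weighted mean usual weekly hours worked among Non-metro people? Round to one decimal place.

44.3

Non-metro rows: 1, 2, 3, 6, 8, 9
Weighted sum = 47×1422 + 62×1087 + 28×1449 + 42×86 + 63×849 + 31×1131
  = 266960
Sum of weights = 1422 + 1087 + 1449 + 86 + 849 + 1131 = 6024
Weighted mean = 266960 / 6024 = 44.316069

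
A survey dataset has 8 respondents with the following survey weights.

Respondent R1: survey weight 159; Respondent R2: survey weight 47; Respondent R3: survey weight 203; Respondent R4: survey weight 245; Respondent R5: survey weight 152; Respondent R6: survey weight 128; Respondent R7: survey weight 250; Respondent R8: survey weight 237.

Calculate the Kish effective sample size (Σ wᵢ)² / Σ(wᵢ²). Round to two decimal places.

Σ wᵢ = 159 + 47 + 203 + 245 + 152 + 128 + 250 + 237 = 1421
Σ wᵢ² = 25281 + 2209 + 41209 + 60025 + 23104 + 16384 + 62500 + 56169 = 286881
n_eff = 1421² / 286881 = 2019241 / 286881 = 7.0386014

7.04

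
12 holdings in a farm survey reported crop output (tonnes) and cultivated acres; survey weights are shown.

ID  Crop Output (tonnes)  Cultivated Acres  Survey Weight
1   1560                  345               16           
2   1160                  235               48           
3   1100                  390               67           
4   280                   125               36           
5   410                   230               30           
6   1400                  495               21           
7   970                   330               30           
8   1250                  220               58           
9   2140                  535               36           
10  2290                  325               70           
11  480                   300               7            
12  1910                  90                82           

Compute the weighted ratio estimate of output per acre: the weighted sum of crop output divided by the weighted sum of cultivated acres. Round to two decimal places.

5.08

Σ wᵢ·y = 1560×16 + 1160×48 + 1100×67 + 280×36 + 410×30 + 1400×21 + 970×30 + 1250×58 + 2140×36 + 2290×70 + 480×7 + 1910×82
  = 24960 + 55680 + 73700 + 10080 + 12300 + 29400 + 29100 + 72500 + 77040 + 160300 + 3360 + 156620 = 705040
Σ wᵢ·x = 345×16 + 235×48 + 390×67 + 125×36 + 230×30 + 495×21 + 330×30 + 220×58 + 535×36 + 325×70 + 300×7 + 90×82
  = 5520 + 11280 + 26130 + 4500 + 6900 + 10395 + 9900 + 12760 + 19260 + 22750 + 2100 + 7380 = 138875
Ratio = 705040 / 138875 = 5.0767957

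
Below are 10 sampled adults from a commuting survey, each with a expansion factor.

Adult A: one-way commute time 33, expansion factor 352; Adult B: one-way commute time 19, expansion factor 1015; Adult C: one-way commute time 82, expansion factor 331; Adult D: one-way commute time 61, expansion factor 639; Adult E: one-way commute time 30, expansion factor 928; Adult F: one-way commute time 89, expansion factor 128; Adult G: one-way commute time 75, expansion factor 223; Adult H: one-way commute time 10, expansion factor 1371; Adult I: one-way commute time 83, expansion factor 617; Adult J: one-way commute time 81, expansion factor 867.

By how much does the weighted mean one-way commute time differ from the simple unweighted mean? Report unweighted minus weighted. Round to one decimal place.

Unweighted sum = 33 + 19 + 82 + 61 + 30 + 89 + 75 + 10 + 83 + 81 = 563
Unweighted mean = 563 / 10 = 56.3
Weighted sum = 33×352 + 19×1015 + 82×331 + 61×639 + 30×928 + 89×128 + 75×223 + 10×1371 + 83×617 + 81×867
  = 288127
Sum of weights = 6471
Weighted mean = 288127 / 6471 = 44.525885
Difference (unweighted minus weighted) = 11.774115

11.8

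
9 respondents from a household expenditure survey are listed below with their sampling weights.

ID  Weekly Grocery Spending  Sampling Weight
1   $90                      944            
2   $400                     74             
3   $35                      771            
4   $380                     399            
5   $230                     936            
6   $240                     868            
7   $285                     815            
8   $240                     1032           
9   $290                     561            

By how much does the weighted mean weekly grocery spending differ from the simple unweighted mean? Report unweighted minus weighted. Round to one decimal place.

Unweighted sum = 2190
Unweighted mean = 2190 / 9 = 243.33333
Weighted sum = 90×944 + 400×74 + 35×771 + 380×399 + 230×936 + 240×868 + 285×815 + 240×1032 + 290×561
  = 84960 + 29600 + 26985 + 151620 + 215280 + 208320 + 232275 + 247680 + 162690 = 1359410
Sum of weights = 944 + 74 + 771 + 399 + 936 + 868 + 815 + 1032 + 561 = 6400
Weighted mean = 1359410 / 6400 = 212.40781
Difference (unweighted minus weighted) = 30.925521

30.9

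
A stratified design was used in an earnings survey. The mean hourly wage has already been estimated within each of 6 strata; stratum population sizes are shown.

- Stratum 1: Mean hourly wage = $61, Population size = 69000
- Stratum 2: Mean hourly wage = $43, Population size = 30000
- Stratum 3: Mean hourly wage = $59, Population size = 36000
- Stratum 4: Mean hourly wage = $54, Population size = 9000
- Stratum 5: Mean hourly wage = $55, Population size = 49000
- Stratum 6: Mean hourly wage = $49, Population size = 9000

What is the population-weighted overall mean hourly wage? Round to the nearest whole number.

Σ Nₕ·x̄ₕ = 11245000
Σ Nₕ = 69000 + 30000 + 36000 + 9000 + 49000 + 9000 = 202000
Overall mean = 11245000 / 202000 = 55.668317

56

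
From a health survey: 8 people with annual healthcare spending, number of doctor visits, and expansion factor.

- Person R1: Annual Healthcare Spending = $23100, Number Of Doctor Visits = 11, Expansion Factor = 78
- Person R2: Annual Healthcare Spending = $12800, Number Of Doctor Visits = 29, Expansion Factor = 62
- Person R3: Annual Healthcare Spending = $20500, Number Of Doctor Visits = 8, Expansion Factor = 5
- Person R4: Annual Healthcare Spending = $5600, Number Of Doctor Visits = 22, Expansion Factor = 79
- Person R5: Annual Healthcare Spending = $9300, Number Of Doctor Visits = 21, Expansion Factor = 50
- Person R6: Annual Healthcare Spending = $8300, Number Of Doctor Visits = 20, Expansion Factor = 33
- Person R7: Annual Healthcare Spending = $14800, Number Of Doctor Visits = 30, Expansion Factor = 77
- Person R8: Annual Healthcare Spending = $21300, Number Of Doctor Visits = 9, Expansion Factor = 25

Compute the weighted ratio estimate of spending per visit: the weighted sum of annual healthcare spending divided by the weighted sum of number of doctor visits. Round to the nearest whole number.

Σ wᵢ·y = 23100×78 + 12800×62 + 20500×5 + 5600×79 + 9300×50 + 8300×33 + 14800×77 + 21300×25
  = 1801800 + 793600 + 102500 + 442400 + 465000 + 273900 + 1139600 + 532500 = 5551300
Σ wᵢ·x = 11×78 + 29×62 + 8×5 + 22×79 + 21×50 + 20×33 + 30×77 + 9×25
  = 8679
Ratio = 5551300 / 8679 = 639.62438

640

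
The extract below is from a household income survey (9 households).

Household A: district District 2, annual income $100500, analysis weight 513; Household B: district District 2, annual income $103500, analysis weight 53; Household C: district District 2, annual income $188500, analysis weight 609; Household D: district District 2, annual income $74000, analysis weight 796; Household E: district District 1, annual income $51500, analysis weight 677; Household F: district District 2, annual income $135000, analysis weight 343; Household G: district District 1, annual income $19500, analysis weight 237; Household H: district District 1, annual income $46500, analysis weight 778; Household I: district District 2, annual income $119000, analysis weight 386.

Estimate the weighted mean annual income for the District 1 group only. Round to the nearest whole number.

44719

District 1 rows: E, G, H
Weighted sum = 51500×677 + 19500×237 + 46500×778
  = 34865500 + 4621500 + 36177000 = 75664000
Sum of weights = 677 + 237 + 778 = 1692
Weighted mean = 75664000 / 1692 = 44718.676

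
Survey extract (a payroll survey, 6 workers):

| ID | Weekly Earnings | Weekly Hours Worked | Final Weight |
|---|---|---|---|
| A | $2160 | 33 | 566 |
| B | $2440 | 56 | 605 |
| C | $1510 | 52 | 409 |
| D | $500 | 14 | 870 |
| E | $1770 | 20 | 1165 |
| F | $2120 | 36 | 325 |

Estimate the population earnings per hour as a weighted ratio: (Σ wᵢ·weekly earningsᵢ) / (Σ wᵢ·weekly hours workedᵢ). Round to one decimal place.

Σ wᵢ·y = 2160×566 + 2440×605 + 1510×409 + 500×870 + 1770×1165 + 2120×325
  = 1222560 + 1476200 + 617590 + 435000 + 2062050 + 689000 = 6502400
Σ wᵢ·x = 33×566 + 56×605 + 52×409 + 14×870 + 20×1165 + 36×325
  = 18678 + 33880 + 21268 + 12180 + 23300 + 11700 = 121006
Ratio = 6502400 / 121006 = 53.736178

53.7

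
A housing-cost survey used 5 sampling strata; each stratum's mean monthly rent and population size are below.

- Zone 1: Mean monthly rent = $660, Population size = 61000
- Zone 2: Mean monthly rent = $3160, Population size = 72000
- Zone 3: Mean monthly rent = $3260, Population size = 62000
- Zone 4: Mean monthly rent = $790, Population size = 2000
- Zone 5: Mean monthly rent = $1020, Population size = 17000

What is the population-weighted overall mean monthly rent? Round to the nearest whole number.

Σ Nₕ·x̄ₕ = 660×61000 + 3160×72000 + 3260×62000 + 790×2000 + 1020×17000
  = 488820000
Σ Nₕ = 61000 + 72000 + 62000 + 2000 + 17000 = 214000
Overall mean = 488820000 / 214000 = 2284.2056

2284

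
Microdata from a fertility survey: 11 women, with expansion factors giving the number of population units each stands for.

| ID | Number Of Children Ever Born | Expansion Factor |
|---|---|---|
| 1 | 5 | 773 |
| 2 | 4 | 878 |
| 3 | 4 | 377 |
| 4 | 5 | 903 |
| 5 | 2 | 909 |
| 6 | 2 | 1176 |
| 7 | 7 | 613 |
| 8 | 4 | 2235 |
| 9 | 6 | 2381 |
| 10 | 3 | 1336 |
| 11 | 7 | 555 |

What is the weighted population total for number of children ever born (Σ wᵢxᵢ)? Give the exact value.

Weighted total = 5×773 + 4×878 + 4×377 + 5×903 + 2×909 + 2×1176 + 7×613 + 4×2235 + 6×2381 + 3×1336 + 7×555
  = 3865 + 3512 + 1508 + 4515 + 1818 + 2352 + 4291 + 8940 + 14286 + 4008 + 3885 = 52980

52980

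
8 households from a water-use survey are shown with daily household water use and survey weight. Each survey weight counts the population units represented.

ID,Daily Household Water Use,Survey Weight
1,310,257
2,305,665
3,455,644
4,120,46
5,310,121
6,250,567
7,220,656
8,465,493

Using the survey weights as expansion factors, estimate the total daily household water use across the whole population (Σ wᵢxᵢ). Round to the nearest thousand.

1134000

Weighted total = 310×257 + 305×665 + 455×644 + 120×46 + 310×121 + 250×567 + 220×656 + 465×493
  = 79670 + 202825 + 293020 + 5520 + 37510 + 141750 + 144320 + 229245 = 1133860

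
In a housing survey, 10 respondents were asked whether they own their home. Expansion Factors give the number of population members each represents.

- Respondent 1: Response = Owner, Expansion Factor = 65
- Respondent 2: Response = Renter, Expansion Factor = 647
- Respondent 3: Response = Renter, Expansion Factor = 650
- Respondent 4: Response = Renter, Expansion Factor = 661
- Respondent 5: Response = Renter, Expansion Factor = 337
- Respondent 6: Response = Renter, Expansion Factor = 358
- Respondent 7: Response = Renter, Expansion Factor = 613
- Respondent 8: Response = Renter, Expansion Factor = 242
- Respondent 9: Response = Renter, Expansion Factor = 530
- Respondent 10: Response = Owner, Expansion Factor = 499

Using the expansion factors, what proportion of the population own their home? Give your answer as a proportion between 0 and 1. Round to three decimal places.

Sum of weights for 'Owner' = 65 + 499 = 564
Total weight = 4602
Weighted proportion = 564 / 4602 = 0.12255541

0.123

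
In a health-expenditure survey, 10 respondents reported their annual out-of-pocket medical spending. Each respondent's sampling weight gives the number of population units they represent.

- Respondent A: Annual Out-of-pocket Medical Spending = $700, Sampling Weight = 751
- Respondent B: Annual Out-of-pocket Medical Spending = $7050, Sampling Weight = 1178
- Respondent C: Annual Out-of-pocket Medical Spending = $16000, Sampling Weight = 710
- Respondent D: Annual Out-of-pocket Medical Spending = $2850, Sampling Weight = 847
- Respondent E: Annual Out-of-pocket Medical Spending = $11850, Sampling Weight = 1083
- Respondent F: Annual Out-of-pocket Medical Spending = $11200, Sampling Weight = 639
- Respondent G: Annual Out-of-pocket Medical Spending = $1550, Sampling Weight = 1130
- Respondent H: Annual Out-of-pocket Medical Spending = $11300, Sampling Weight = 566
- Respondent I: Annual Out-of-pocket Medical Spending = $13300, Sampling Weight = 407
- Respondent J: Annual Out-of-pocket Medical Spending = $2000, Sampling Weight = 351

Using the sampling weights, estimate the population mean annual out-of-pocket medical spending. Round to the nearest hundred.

Weighted sum = 700×751 + 7050×1178 + 16000×710 + 2850×847 + 11850×1083 + 11200×639 + 1550×1130 + 11300×566 + 13300×407 + 2000×351
  = 525700 + 8304900 + 11360000 + 2413950 + 12833550 + 7156800 + 1751500 + 6395800 + 5413100 + 702000 = 56857300
Sum of weights = 751 + 1178 + 710 + 847 + 1083 + 639 + 1130 + 566 + 407 + 351 = 7662
Weighted mean = 56857300 / 7662 = 7420.6865

7400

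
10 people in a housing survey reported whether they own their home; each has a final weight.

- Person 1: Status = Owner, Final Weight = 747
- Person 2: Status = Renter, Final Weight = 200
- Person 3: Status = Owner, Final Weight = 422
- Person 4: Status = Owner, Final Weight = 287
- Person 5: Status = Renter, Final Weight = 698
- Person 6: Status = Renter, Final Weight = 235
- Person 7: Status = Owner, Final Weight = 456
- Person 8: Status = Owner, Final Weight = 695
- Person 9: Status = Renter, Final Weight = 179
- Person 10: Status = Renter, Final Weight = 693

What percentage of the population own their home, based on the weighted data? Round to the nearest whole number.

57

Sum of weights for 'Owner' = 747 + 422 + 287 + 456 + 695 = 2607
Total weight = 747 + 200 + 422 + 287 + 698 + 235 + 456 + 695 + 179 + 693 = 4612
Weighted proportion = 2607 / 4612 = 0.56526453 → 56.526453%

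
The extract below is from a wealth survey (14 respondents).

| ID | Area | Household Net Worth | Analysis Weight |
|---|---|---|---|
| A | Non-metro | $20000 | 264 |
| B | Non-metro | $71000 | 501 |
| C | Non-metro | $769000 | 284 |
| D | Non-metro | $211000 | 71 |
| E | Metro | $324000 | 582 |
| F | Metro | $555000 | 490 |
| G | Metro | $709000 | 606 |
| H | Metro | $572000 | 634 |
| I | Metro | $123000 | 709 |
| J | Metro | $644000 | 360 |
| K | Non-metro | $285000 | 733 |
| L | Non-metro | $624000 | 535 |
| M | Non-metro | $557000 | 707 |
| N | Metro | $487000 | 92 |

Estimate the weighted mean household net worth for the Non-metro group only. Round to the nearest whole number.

Non-metro rows: A, B, C, D, K, L, M
Weighted sum = 20000×264 + 71000×501 + 769000×284 + 211000×71 + 285000×733 + 624000×535 + 557000×707
  = 1210772000
Sum of weights = 264 + 501 + 284 + 71 + 733 + 535 + 707 = 3095
Weighted mean = 1210772000 / 3095 = 391202.58

391203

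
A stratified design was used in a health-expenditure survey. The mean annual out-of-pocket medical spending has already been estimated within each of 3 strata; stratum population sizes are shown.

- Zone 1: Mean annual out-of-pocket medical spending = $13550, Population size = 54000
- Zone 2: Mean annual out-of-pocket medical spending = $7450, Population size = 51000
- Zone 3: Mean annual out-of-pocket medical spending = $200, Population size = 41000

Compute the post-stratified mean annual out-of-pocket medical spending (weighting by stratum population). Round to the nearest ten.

7670

Σ Nₕ·x̄ₕ = 13550×54000 + 7450×51000 + 200×41000
  = 1119850000
Σ Nₕ = 54000 + 51000 + 41000 = 146000
Overall mean = 1119850000 / 146000 = 7670.2055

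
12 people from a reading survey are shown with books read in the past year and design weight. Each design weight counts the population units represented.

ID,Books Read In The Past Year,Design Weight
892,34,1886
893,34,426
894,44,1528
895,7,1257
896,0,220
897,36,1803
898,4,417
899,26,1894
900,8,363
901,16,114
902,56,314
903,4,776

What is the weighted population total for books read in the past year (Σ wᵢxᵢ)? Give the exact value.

Weighted total = 34×1886 + 34×426 + 44×1528 + 7×1257 + 0×220 + 36×1803 + 4×417 + 26×1894 + 8×363 + 16×114 + 56×314 + 4×776
  = 64124 + 14484 + 67232 + 8799 + 0 + 64908 + 1668 + 49244 + 2904 + 1824 + 17584 + 3104 = 295875

295875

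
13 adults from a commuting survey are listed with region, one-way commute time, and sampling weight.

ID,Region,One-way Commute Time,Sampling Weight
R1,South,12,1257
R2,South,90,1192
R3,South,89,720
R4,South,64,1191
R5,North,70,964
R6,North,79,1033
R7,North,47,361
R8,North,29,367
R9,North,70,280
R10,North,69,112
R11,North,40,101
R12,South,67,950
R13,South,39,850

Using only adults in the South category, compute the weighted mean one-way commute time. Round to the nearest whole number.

South rows: R1, R2, R3, R4, R12, R13
Weighted sum = 12×1257 + 90×1192 + 89×720 + 64×1191 + 67×950 + 39×850
  = 15084 + 107280 + 64080 + 76224 + 63650 + 33150 = 359468
Sum of weights = 1257 + 1192 + 720 + 1191 + 950 + 850 = 6160
Weighted mean = 359468 / 6160 = 58.355195

58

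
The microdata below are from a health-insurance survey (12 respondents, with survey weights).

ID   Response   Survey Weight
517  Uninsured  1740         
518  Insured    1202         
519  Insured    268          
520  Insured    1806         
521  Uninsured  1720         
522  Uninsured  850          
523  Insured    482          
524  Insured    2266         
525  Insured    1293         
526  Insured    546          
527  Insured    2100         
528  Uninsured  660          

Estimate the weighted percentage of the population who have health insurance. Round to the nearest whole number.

67

Sum of weights for 'Insured' = 1202 + 268 + 1806 + 482 + 2266 + 1293 + 546 + 2100 = 9963
Total weight = 1740 + 1202 + 268 + 1806 + 1720 + 850 + 482 + 2266 + 1293 + 546 + 2100 + 660 = 14933
Weighted proportion = 9963 / 14933 = 0.66718007 → 66.718007%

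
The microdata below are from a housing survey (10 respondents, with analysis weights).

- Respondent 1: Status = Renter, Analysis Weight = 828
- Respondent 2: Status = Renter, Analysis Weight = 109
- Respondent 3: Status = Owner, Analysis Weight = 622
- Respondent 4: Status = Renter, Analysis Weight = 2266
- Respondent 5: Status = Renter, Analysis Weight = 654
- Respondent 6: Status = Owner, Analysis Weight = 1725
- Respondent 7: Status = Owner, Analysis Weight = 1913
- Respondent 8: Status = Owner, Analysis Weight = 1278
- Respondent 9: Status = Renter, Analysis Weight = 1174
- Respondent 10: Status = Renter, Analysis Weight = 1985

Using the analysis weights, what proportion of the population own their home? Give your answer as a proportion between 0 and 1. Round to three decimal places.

Sum of weights for 'Owner' = 622 + 1725 + 1913 + 1278 = 5538
Total weight = 828 + 109 + 622 + 2266 + 654 + 1725 + 1913 + 1278 + 1174 + 1985 = 12554
Weighted proportion = 5538 / 12554 = 0.4411343

0.441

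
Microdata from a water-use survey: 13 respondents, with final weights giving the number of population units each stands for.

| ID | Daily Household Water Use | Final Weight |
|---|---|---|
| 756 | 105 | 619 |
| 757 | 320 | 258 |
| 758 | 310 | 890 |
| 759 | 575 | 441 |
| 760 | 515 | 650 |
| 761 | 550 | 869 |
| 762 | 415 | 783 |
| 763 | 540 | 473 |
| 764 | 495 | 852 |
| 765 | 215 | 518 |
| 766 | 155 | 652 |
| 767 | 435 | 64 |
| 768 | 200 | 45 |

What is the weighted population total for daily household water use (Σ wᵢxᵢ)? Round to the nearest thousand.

2741000

Weighted total = 2741105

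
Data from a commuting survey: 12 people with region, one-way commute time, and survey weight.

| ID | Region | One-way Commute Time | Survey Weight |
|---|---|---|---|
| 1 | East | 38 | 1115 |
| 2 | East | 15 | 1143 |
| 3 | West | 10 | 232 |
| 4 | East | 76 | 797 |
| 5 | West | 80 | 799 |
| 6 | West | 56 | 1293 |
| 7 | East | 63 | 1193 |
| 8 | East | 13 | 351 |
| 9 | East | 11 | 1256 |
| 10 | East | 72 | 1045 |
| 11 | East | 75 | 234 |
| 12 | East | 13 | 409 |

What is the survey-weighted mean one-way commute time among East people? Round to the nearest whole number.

East rows: 1, 2, 4, 7, 8, 9, 10, 11, 12
Weighted sum = 38×1115 + 15×1143 + 76×797 + 63×1193 + 13×351 + 11×1256 + 72×1045 + 75×234 + 13×409
  = 42370 + 17145 + 60572 + 75159 + 4563 + 13816 + 75240 + 17550 + 5317 = 311732
Sum of weights = 1115 + 1143 + 797 + 1193 + 351 + 1256 + 1045 + 234 + 409 = 7543
Weighted mean = 311732 / 7543 = 41.327323

41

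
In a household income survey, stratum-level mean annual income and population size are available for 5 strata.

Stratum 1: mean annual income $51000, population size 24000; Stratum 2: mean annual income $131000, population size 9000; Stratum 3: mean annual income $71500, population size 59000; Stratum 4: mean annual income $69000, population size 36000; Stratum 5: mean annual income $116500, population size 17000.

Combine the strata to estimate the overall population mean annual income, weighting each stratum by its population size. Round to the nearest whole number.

76455

Σ Nₕ·x̄ₕ = 11086000000
Σ Nₕ = 24000 + 9000 + 59000 + 36000 + 17000 = 145000
Overall mean = 11086000000 / 145000 = 76455.172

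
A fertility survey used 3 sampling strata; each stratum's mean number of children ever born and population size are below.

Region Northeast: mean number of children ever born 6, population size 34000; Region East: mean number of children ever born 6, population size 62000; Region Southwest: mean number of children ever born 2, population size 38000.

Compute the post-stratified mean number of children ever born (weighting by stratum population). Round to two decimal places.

Σ Nₕ·x̄ₕ = 6×34000 + 6×62000 + 2×38000
  = 204000 + 372000 + 76000 = 652000
Σ Nₕ = 34000 + 62000 + 38000 = 134000
Overall mean = 652000 / 134000 = 4.8656716

4.87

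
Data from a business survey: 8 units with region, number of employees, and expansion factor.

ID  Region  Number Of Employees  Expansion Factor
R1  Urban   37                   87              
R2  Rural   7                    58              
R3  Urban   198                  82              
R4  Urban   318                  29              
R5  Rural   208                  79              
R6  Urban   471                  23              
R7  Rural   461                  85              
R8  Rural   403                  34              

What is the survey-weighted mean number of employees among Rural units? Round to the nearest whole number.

Rural rows: R2, R5, R7, R8
Weighted sum = 7×58 + 208×79 + 461×85 + 403×34
  = 69725
Sum of weights = 58 + 79 + 85 + 34 = 256
Weighted mean = 69725 / 256 = 272.36328

272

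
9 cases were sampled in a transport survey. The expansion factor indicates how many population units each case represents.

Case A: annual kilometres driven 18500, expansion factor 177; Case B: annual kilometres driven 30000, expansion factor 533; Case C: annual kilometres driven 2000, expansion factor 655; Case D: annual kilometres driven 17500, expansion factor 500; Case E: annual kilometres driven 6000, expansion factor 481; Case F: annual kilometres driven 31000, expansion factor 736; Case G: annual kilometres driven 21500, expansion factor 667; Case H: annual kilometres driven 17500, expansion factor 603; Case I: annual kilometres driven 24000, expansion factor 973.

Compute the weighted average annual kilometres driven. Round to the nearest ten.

Weighted sum = 18500×177 + 30000×533 + 2000×655 + 17500×500 + 6000×481 + 31000×736 + 21500×667 + 17500×603 + 24000×973
  = 103271500
Sum of weights = 177 + 533 + 655 + 500 + 481 + 736 + 667 + 603 + 973 = 5325
Weighted mean = 103271500 / 5325 = 19393.709

19390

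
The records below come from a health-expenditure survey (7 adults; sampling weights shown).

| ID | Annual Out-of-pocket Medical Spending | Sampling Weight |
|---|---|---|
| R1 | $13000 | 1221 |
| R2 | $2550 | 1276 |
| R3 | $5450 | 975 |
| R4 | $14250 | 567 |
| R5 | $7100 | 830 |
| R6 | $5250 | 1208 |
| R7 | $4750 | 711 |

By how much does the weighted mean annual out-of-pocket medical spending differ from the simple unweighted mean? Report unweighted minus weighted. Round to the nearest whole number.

Unweighted sum = 13000 + 2550 + 5450 + 14250 + 7100 + 5250 + 4750 = 52350
Unweighted mean = 52350 / 7 = 7478.5714
Weighted sum = 13000×1221 + 2550×1276 + 5450×975 + 14250×567 + 7100×830 + 5250×1208 + 4750×711
  = 15873000 + 3253800 + 5313750 + 8079750 + 5893000 + 6342000 + 3377250 = 48132550
Sum of weights = 6788
Weighted mean = 48132550 / 6788 = 7090.8294
Difference (unweighted minus weighted) = 387.74202

388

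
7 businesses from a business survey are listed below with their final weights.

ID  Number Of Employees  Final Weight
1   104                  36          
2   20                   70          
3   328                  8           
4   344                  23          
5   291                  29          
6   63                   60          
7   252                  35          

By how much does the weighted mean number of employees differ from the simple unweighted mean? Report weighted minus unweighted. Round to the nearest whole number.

Unweighted sum = 104 + 20 + 328 + 344 + 291 + 63 + 252 = 1402
Unweighted mean = 1402 / 7 = 200.28571
Weighted sum = 104×36 + 20×70 + 328×8 + 344×23 + 291×29 + 63×60 + 252×35
  = 3744 + 1400 + 2624 + 7912 + 8439 + 3780 + 8820 = 36719
Sum of weights = 261
Weighted mean = 36719 / 261 = 140.68582
Difference (weighted minus unweighted) = -59.599891

-60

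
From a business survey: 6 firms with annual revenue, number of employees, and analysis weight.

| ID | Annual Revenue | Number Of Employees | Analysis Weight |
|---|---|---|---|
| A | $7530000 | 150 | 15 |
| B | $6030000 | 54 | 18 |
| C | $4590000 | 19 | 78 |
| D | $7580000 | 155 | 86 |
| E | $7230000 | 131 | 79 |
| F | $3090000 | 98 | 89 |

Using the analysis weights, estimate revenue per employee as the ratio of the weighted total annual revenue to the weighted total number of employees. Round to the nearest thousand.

Σ wᵢ·y = 7530000×15 + 6030000×18 + 4590000×78 + 7580000×86 + 7230000×79 + 3090000×89
  = 2077570000
Σ wᵢ·x = 150×15 + 54×18 + 19×78 + 155×86 + 131×79 + 98×89
  = 2250 + 972 + 1482 + 13330 + 10349 + 8722 = 37105
Ratio = 2077570000 / 37105 = 55991.645

56000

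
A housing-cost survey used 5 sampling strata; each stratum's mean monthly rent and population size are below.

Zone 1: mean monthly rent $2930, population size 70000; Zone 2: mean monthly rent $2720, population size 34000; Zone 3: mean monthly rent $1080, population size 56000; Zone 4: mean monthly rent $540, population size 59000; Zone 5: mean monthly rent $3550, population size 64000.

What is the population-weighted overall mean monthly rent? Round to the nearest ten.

2180

Σ Nₕ·x̄ₕ = 2930×70000 + 2720×34000 + 1080×56000 + 540×59000 + 3550×64000
  = 205100000 + 92480000 + 60480000 + 31860000 + 227200000 = 617120000
Σ Nₕ = 70000 + 34000 + 56000 + 59000 + 64000 = 283000
Overall mean = 617120000 / 283000 = 2180.636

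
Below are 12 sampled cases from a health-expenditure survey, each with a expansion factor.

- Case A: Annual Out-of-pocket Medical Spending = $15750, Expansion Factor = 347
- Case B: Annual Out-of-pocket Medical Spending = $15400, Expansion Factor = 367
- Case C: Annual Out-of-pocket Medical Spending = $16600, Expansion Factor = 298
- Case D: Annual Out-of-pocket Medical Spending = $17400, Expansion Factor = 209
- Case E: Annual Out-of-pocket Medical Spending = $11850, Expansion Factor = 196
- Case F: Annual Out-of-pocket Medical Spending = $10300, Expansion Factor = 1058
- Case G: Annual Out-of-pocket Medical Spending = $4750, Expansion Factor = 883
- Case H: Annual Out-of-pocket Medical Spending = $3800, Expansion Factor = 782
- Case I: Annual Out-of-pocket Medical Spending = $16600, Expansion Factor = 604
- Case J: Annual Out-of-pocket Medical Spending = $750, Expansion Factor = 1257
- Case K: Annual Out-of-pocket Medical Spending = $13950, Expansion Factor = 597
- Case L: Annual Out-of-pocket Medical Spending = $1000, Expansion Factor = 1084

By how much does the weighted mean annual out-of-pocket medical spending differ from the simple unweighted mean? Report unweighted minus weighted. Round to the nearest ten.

Unweighted sum = 15750 + 15400 + 16600 + 17400 + 11850 + 10300 + 4750 + 3800 + 16600 + 750 + 13950 + 1000 = 128150
Unweighted mean = 128150 / 12 = 10679.167
Weighted sum = 15750×347 + 15400×367 + 16600×298 + 17400×209 + 11850×196 + 10300×1058 + 4750×883 + 3800×782 + 16600×604 + 750×1257 + 13950×597 + 1000×1084
  = 5465250 + 5651800 + 4946800 + 3636600 + 2322600 + 10897400 + 4194250 + 2971600 + 10026400 + 942750 + 8328150 + 1084000 = 60467600
Sum of weights = 347 + 367 + 298 + 209 + 196 + 1058 + 883 + 782 + 604 + 1257 + 597 + 1084 = 7682
Weighted mean = 60467600 / 7682 = 7871.3356
Difference (unweighted minus weighted) = 2807.8311

2810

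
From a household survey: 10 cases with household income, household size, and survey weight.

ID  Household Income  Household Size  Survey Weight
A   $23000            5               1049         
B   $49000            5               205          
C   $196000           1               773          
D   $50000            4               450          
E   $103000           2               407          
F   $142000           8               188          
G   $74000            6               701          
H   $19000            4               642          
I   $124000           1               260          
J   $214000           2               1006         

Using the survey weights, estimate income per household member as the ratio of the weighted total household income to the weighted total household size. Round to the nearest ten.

Σ wᵢ·y = 23000×1049 + 49000×205 + 196000×773 + 50000×450 + 103000×407 + 142000×188 + 74000×701 + 19000×642 + 124000×260 + 214000×1006
  = 588393000
Σ wᵢ·x = 5×1049 + 5×205 + 1×773 + 4×450 + 2×407 + 8×188 + 6×701 + 4×642 + 1×260 + 2×1006
  = 5245 + 1025 + 773 + 1800 + 814 + 1504 + 4206 + 2568 + 260 + 2012 = 20207
Ratio = 588393000 / 20207 = 29118.276

29120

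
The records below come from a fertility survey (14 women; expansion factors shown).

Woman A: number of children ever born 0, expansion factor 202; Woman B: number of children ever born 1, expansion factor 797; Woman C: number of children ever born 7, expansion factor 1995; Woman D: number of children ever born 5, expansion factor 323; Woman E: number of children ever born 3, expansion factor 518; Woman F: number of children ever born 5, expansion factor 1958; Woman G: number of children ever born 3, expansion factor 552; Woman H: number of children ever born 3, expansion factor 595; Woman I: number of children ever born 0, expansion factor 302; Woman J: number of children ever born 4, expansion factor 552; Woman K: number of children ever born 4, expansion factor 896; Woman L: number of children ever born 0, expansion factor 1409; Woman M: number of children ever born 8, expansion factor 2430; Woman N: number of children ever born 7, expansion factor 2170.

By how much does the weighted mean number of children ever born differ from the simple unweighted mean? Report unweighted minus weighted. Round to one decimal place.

-1.3

Unweighted sum = 50
Unweighted mean = 50 / 14 = 3.5714286
Weighted sum = 71584
Sum of weights = 14699
Weighted mean = 71584 / 14699 = 4.8699912
Difference (unweighted minus weighted) = -1.2985626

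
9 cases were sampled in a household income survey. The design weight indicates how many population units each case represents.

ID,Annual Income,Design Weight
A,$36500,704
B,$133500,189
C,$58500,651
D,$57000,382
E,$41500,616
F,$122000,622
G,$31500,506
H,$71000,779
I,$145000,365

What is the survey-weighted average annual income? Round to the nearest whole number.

69881

Weighted sum = 36500×704 + 133500×189 + 58500×651 + 57000×382 + 41500×616 + 122000×622 + 31500×506 + 71000×779 + 145000×365
  = 25696000 + 25231500 + 38083500 + 21774000 + 25564000 + 75884000 + 15939000 + 55309000 + 52925000 = 336406000
Sum of weights = 4814
Weighted mean = 336406000 / 4814 = 69880.764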